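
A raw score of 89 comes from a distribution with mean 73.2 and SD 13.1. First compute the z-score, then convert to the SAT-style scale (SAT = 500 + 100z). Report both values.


z = (X - mean) / SD = (89 - 73.2) / 13.1
z = 15.8 / 13.1
z = 1.2061
SAT-scale = SAT = 500 + 100z
Carry z at full precision (z = 15.8 / 13.1) into the conversion:
SAT-scale = 500 + 100 * (15.8 / 13.1) = 500 + 1580 / 13.1
SAT-scale = 500 + 120.6107
SAT-scale = 620.6107

620.6107


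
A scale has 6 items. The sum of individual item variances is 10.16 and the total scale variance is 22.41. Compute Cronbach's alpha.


alpha = (k/(k-1)) * (1 - sum(si^2)/s_total^2)
= (6/5) * (1 - 10.16/22.41)
alpha = 0.656

0.656


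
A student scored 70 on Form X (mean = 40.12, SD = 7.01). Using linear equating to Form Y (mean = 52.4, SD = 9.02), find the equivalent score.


slope = SD_Y / SD_X = 9.02 / 7.01 ~ 1.2867
intercept = mean_Y - slope * mean_X = 52.4 - (9.02 / 7.01) * 40.12 ~ 0.7763
Y = slope * X + intercept. To avoid rounding drift from the rounded slope/intercept, evaluate the equivalent form Y = mean_Y + SD_Y * (X - mean_X) / SD_X at full precision:
Y = 52.4 + 9.02 * (70 - 40.12) / 7.01
Y = 52.4 + 9.02 * 29.88 / 7.01
Y = 52.4 + 269.5176 / 7.01
Y = 52.4 + 38.4476
Y = 90.8476

90.8476


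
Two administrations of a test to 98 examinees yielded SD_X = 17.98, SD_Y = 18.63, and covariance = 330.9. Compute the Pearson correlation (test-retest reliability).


r = cov(X,Y) / (SD_X * SD_Y)
r = 330.9 / (17.98 * 18.63)
r = 330.9 / 334.9674
r = 0.9879

0.9879


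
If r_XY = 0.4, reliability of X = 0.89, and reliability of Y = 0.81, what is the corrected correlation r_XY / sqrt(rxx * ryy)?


r_corrected = rxy / sqrt(rxx * ryy)
= 0.4 / sqrt(0.89 * 0.81)
= 0.4 / sqrt(0.7209)
= 0.4 / 0.849058
r_corrected = 0.4711

0.4711


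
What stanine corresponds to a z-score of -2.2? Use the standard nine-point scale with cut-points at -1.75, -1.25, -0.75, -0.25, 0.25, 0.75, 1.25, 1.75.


Stanine boundaries: [-1.75, -1.25, -0.75, -0.25, 0.25, 0.75, 1.25, 1.75]
z = -2.2
Check each boundary:
  z < -1.75
  z < -1.25
  z < -0.75
  z < -0.25
  z < 0.25
  z < 0.75
  z < 1.25
  z < 1.75
Highest qualifying boundary gives stanine = 1

1


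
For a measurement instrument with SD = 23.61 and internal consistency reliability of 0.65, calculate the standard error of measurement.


SEM = SD * sqrt(1 - rxx)
SEM = 23.61 * sqrt(1 - 0.65)
SEM = 23.61 * sqrt(0.35) = 23.61 * 0.591608
SEM = 13.9679

13.9679


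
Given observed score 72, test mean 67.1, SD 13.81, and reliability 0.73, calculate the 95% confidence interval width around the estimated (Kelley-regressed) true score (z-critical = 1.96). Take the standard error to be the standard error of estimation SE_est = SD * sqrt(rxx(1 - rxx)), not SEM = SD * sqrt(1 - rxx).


True score estimate = 0.73*72 + 0.27*67.1 = 70.677
SE_est = SD * sqrt(rxx * (1 - rxx)) = 13.81 * sqrt(0.73 * 0.27) = 13.81 * sqrt(0.1971) = 6.13108
CI = T_est +/- z * SE_est, so width = 2 * z * SE_est = 2 * 1.96 * 6.13108
Width = 24.0338

24.0338


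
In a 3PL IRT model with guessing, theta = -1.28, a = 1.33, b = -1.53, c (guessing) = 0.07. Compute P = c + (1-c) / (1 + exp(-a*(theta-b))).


logit = 1.33*(-1.28 - -1.53) = 0.3325
P* = 1/(1 + exp(-0.3325)) = 0.5824
P = 0.07 + (1 - 0.07) * 0.5824
P = 0.6116

0.6116


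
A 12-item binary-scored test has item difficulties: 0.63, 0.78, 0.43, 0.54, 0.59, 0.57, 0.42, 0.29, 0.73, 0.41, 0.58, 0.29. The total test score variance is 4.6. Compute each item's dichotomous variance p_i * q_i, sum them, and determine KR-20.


For each item, compute p_i * q_i:
  Item 1: 0.63 * 0.37 = 0.2331
  Item 2: 0.78 * 0.22 = 0.1716
  Item 3: 0.43 * 0.57 = 0.2451
  Item 4: 0.54 * 0.46 = 0.2484
  Item 5: 0.59 * 0.41 = 0.2419
  Item 6: 0.57 * 0.43 = 0.2451
  Item 7: 0.42 * 0.58 = 0.2436
  Item 8: 0.29 * 0.71 = 0.2059
  Item 9: 0.73 * 0.27 = 0.1971
  Item 10: 0.41 * 0.59 = 0.2419
  Item 11: 0.58 * 0.42 = 0.2436
  Item 12: 0.29 * 0.71 = 0.2059
Sum(p_i * q_i) = 0.2331 + 0.1716 + 0.2451 + 0.2484 + 0.2419 + 0.2451 + 0.2436 + 0.2059 + 0.1971 + 0.2419 + 0.2436 + 0.2059 = 2.7232
KR-20 = (k/(k-1)) * (1 - Sum(p_i*q_i) / Var_total)
= (12/11) * (1 - 2.7232/4.6)
= 1.0909 * 0.408
KR-20 = 0.4451

0.4451


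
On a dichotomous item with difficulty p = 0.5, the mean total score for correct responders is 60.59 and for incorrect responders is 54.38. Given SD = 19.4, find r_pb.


q = 1 - p = 0.5
rpb = ((M1 - M0) / SD) * sqrt(p * q)
rpb = ((60.59 - 54.38) / 19.4) * sqrt(0.5 * 0.5)
rpb = 0.1601

0.1601


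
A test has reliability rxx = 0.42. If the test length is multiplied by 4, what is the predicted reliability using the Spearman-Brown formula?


r_new = (n * rxx) / (1 + (n-1) * rxx)
r_new = (4 * 0.42) / (1 + 3 * 0.42)
r_new = 1.68 / 2.26
r_new = 0.7434

0.7434


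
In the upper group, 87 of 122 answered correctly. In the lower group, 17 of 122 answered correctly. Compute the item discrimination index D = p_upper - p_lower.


p_upper = 87/122 = 0.7131
p_lower = 17/122 = 0.1393
D = 0.7131 - 0.1393 = 0.5738

0.5738


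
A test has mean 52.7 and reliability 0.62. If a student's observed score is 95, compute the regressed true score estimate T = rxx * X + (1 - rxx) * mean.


T_est = rxx * X + (1 - rxx) * mean
T_est = 0.62 * 95 + 0.38 * 52.7
T_est = 58.9 + 20.026
T_est = 78.926

78.926


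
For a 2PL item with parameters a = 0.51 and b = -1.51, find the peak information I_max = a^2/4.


For 2PL, max info at theta = b = -1.51
I_max = a^2 / 4 = 0.51^2 / 4
= 0.2601 / 4
I_max = 0.065

0.065


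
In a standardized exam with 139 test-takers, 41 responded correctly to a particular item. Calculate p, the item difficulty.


Item difficulty p = number correct / total examinees
p = 41 / 139
p = 0.295

0.295


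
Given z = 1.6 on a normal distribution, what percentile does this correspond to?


CDF(z) = 0.5 * (1 + erf(z/sqrt(2)))
erf(1.1314) = 0.8904
CDF = 0.9452
Percentile rank = 0.9452 * 100 = 94.52

94.52


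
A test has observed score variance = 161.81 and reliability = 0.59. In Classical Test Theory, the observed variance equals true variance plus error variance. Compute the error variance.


var_true = rxx * var_obs = 0.59 * 161.81 = 95.4679
var_error = var_obs - var_true
var_error = 161.81 - 95.4679
var_error = 66.3421

66.3421


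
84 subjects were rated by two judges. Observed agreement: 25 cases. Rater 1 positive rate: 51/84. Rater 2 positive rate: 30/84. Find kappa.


P_o = 25/84 = 0.297619
P_e = (51*30 + 33*54) / 7056 = 0.469388
kappa = (P_o - P_e) / (1 - P_e)
kappa = (0.297619 - 0.469388) / (1 - 0.469388)
kappa = -0.3237

-0.3237


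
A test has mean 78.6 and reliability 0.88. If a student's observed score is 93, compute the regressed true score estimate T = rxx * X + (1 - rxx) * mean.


T_est = rxx * X + (1 - rxx) * mean
T_est = 0.88 * 93 + 0.12 * 78.6
T_est = 81.84 + 9.432
T_est = 91.272

91.272


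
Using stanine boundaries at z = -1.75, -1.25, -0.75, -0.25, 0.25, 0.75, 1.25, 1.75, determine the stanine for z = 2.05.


Stanine boundaries: [-1.75, -1.25, -0.75, -0.25, 0.25, 0.75, 1.25, 1.75]
z = 2.05
Check each boundary:
  z >= -1.75 -> could be stanine 2
  z >= -1.25 -> could be stanine 3
  z >= -0.75 -> could be stanine 4
  z >= -0.25 -> could be stanine 5
  z >= 0.25 -> could be stanine 6
  z >= 0.75 -> could be stanine 7
  z >= 1.25 -> could be stanine 8
  z >= 1.75 -> could be stanine 9
Highest qualifying boundary gives stanine = 9

9


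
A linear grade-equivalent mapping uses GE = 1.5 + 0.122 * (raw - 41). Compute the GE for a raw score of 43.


raw - median = 43 - 41 = 2
slope * diff = 0.122 * 2 = 0.244
GE = 1.5 + 0.244
GE = 1.744

1.744


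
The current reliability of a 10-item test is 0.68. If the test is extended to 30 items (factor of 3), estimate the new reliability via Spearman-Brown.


r_new = (n * rxx) / (1 + (n-1) * rxx)
r_new = (3 * 0.68) / (1 + 2 * 0.68)
r_new = 2.04 / 2.36
r_new = 0.8644

0.8644


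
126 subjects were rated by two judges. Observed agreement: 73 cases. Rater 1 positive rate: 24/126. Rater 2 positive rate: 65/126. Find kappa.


P_o = 73/126 = 0.579365
P_e = (24*65 + 102*61) / 15876 = 0.490174
kappa = (P_o - P_e) / (1 - P_e)
kappa = (0.579365 - 0.490174) / (1 - 0.490174)
kappa = 0.1749

0.1749


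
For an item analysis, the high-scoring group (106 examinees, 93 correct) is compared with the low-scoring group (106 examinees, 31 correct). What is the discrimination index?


p_upper = 93/106 = 0.8774
p_lower = 31/106 = 0.2925
D = 0.8774 - 0.2925 = 0.5849

0.5849


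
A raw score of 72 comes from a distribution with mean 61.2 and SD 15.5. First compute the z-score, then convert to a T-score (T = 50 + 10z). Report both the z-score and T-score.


z = (X - mean) / SD = (72 - 61.2) / 15.5
z = 10.8 / 15.5
z = 0.6968
T-score = T = 50 + 10z
Carry z at full precision (z = 10.8 / 15.5) into the conversion:
T-score = 50 + 10 * (10.8 / 15.5) = 50 + 108 / 15.5
T-score = 50 + 6.9677
T-score = 56.9677

56.9677


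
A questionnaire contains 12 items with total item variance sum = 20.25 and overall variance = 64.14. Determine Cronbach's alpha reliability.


alpha = (k/(k-1)) * (1 - sum(si^2)/s_total^2)
= (12/11) * (1 - 20.25/64.14)
alpha = 0.7465

0.7465


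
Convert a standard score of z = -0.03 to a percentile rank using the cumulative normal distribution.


CDF(z) = 0.5 * (1 + erf(z/sqrt(2)))
erf(-0.0212) = -0.0239
CDF = 0.488
Percentile rank = 0.488 * 100 = 48.8

48.8


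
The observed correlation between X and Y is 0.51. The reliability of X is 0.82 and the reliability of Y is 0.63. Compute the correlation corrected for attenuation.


r_corrected = rxy / sqrt(rxx * ryy)
= 0.51 / sqrt(0.82 * 0.63)
= 0.51 / sqrt(0.5166)
= 0.51 / 0.718749
r_corrected = 0.7096

0.7096


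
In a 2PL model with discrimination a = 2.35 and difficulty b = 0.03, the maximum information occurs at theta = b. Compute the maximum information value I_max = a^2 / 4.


For 2PL, max info at theta = b = 0.03
I_max = a^2 / 4 = 2.35^2 / 4
= 5.5225 / 4
I_max = 1.3806

1.3806


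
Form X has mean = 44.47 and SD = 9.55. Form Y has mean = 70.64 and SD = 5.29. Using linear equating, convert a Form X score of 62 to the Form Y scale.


slope = SD_Y / SD_X = 5.29 / 9.55 ~ 0.5539
intercept = mean_Y - slope * mean_X = 70.64 - (5.29 / 9.55) * 44.47 ~ 46.0069
Y = slope * X + intercept. To avoid rounding drift from the rounded slope/intercept, evaluate the equivalent form Y = mean_Y + SD_Y * (X - mean_X) / SD_X at full precision:
Y = 70.64 + 5.29 * (62 - 44.47) / 9.55
Y = 70.64 + 5.29 * 17.53 / 9.55
Y = 70.64 + 92.7337 / 9.55
Y = 70.64 + 9.7103
Y = 80.3503

80.3503


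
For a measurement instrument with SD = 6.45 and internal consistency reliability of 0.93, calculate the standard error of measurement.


SEM = SD * sqrt(1 - rxx)
SEM = 6.45 * sqrt(1 - 0.93)
SEM = 6.45 * sqrt(0.07) = 6.45 * 0.264575
SEM = 1.7065

1.7065


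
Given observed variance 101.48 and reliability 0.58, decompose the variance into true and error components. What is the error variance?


var_true = rxx * var_obs = 0.58 * 101.48 = 58.8584
var_error = var_obs - var_true
var_error = 101.48 - 58.8584
var_error = 42.6216

42.6216


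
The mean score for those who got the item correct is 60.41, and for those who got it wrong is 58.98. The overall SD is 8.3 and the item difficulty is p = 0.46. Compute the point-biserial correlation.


q = 1 - p = 0.54
rpb = ((M1 - M0) / SD) * sqrt(p * q)
rpb = ((60.41 - 58.98) / 8.3) * sqrt(0.46 * 0.54)
rpb = 0.0859

0.0859


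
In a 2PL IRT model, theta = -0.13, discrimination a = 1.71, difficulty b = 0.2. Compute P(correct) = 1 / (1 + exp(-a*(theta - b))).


a*(theta - b) = 1.71 * (-0.13 - 0.2) = -0.5643
exp(--0.5643) = 1.7582
P = 1 / (1 + 1.7582)
P = 0.3626

0.3626


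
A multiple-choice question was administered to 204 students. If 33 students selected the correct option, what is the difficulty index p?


Item difficulty p = number correct / total examinees
p = 33 / 204
p = 0.1618

0.1618


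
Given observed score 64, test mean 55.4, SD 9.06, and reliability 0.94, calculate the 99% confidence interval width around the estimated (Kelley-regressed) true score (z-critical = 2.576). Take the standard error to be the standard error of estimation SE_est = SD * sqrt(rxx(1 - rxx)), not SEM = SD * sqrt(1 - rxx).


True score estimate = 0.94*64 + 0.06*55.4 = 63.484
SE_est = SD * sqrt(rxx * (1 - rxx)) = 9.06 * sqrt(0.94 * 0.06) = 9.06 * sqrt(0.0564) = 2.151631
CI = T_est +/- z * SE_est, so width = 2 * z * SE_est = 2 * 2.576 * 2.151631
Width = 11.0852

11.0852


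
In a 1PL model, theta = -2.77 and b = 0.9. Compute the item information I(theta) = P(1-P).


P = 1/(1+exp(-(-2.77-0.9))) = 0.0248
I = P*(1-P) = 0.0248 * 0.9752
I = 0.0242

0.0242


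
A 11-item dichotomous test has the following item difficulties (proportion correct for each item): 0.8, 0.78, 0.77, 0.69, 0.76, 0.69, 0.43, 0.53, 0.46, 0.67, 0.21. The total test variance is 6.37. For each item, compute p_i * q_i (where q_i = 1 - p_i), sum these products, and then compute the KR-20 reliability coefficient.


For each item, compute p_i * q_i:
  Item 1: 0.8 * 0.2 = 0.16
  Item 2: 0.78 * 0.22 = 0.1716
  Item 3: 0.77 * 0.23 = 0.1771
  Item 4: 0.69 * 0.31 = 0.2139
  Item 5: 0.76 * 0.24 = 0.1824
  Item 6: 0.69 * 0.31 = 0.2139
  Item 7: 0.43 * 0.57 = 0.2451
  Item 8: 0.53 * 0.47 = 0.2491
  Item 9: 0.46 * 0.54 = 0.2484
  Item 10: 0.67 * 0.33 = 0.2211
  Item 11: 0.21 * 0.79 = 0.1659
Sum(p_i * q_i) = 0.16 + 0.1716 + 0.1771 + 0.2139 + 0.1824 + 0.2139 + 0.2451 + 0.2491 + 0.2484 + 0.2211 + 0.1659 = 2.2485
KR-20 = (k/(k-1)) * (1 - Sum(p_i*q_i) / Var_total)
= (11/10) * (1 - 2.2485/6.37)
= 1.1 * 0.647
KR-20 = 0.7117

0.7117


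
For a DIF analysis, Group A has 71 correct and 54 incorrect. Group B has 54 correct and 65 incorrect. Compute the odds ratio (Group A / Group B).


Odds_A = 71/54 = 1.3148
Odds_B = 54/65 = 0.8308
OR = Odds_A / Odds_B = 1.3148 / 0.8308
Exactly, OR = (71 * 65) / (54 * 54) = 4615 / 2916
OR = 1.5826

1.5826


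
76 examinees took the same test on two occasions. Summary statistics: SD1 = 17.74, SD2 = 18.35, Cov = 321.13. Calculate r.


r = cov(X,Y) / (SD_X * SD_Y)
r = 321.13 / (17.74 * 18.35)
r = 321.13 / 325.529
r = 0.9865

0.9865


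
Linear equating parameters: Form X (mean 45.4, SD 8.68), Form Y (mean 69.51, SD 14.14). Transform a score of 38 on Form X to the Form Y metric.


slope = SD_Y / SD_X = 14.14 / 8.68 ~ 1.629
intercept = mean_Y - slope * mean_X = 69.51 - (14.14 / 8.68) * 45.4 ~ -4.4481
Y = slope * X + intercept. To avoid rounding drift from the rounded slope/intercept, evaluate the equivalent form Y = mean_Y + SD_Y * (X - mean_X) / SD_X at full precision:
Y = 69.51 + 14.14 * (38 - 45.4) / 8.68
Y = 69.51 - 14.14 * 7.4 / 8.68
Y = 69.51 - 104.636 / 8.68
Y = 69.51 - 12.0548
Y = 57.4552

57.4552


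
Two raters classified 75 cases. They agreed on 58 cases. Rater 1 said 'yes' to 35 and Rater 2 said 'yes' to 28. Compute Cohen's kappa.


P_o = 58/75 = 0.773333
P_e = (35*28 + 40*47) / 5625 = 0.508444
kappa = (P_o - P_e) / (1 - P_e)
kappa = (0.773333 - 0.508444) / (1 - 0.508444)
kappa = 0.5389

0.5389


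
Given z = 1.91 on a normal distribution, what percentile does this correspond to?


CDF(z) = 0.5 * (1 + erf(z/sqrt(2)))
erf(1.3506) = 0.9439
CDF = 0.9719
Percentile rank = 0.9719 * 100 = 97.19

97.19


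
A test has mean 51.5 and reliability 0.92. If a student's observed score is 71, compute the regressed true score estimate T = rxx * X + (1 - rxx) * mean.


T_est = rxx * X + (1 - rxx) * mean
T_est = 0.92 * 71 + 0.08 * 51.5
T_est = 65.32 + 4.12
T_est = 69.44

69.44


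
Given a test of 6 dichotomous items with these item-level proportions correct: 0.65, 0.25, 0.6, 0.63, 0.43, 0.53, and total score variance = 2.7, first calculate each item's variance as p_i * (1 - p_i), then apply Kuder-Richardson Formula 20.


For each item, compute p_i * q_i:
  Item 1: 0.65 * 0.35 = 0.2275
  Item 2: 0.25 * 0.75 = 0.1875
  Item 3: 0.6 * 0.4 = 0.24
  Item 4: 0.63 * 0.37 = 0.2331
  Item 5: 0.43 * 0.57 = 0.2451
  Item 6: 0.53 * 0.47 = 0.2491
Sum(p_i * q_i) = 0.2275 + 0.1875 + 0.24 + 0.2331 + 0.2451 + 0.2491 = 1.3823
KR-20 = (k/(k-1)) * (1 - Sum(p_i*q_i) / Var_total)
= (6/5) * (1 - 1.3823/2.7)
= 1.2 * 0.488
KR-20 = 0.5856

0.5856


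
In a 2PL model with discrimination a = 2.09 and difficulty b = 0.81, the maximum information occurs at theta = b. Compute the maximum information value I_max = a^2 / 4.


For 2PL, max info at theta = b = 0.81
I_max = a^2 / 4 = 2.09^2 / 4
= 4.3681 / 4
I_max = 1.092

1.092


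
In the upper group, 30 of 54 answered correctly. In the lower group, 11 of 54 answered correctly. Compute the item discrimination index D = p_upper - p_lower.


p_upper = 30/54 = 0.5556
p_lower = 11/54 = 0.2037
D = 0.5556 - 0.2037 = 0.3519

0.3519


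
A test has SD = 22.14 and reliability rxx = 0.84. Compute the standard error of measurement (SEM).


SEM = SD * sqrt(1 - rxx)
SEM = 22.14 * sqrt(1 - 0.84)
SEM = 22.14 * sqrt(0.16) = 22.14 * 0.4
SEM = 8.856

8.856


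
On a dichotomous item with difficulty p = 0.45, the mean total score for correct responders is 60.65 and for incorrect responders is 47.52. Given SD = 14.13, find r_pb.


q = 1 - p = 0.55
rpb = ((M1 - M0) / SD) * sqrt(p * q)
rpb = ((60.65 - 47.52) / 14.13) * sqrt(0.45 * 0.55)
rpb = 0.4623

0.4623


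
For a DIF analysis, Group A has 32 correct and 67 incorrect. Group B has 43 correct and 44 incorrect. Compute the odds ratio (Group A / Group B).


Odds_A = 32/67 = 0.4776
Odds_B = 43/44 = 0.9773
OR = Odds_A / Odds_B = 0.4776 / 0.9773
Exactly, OR = (32 * 44) / (67 * 43) = 1408 / 2881
OR = 0.4887

0.4887


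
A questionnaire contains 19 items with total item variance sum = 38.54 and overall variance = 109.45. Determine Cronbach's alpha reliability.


alpha = (k/(k-1)) * (1 - sum(si^2)/s_total^2)
= (19/18) * (1 - 38.54/109.45)
alpha = 0.6839

0.6839


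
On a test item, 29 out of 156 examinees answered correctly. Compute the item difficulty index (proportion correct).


Item difficulty p = number correct / total examinees
p = 29 / 156
p = 0.1859

0.1859


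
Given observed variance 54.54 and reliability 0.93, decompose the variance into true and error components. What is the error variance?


var_true = rxx * var_obs = 0.93 * 54.54 = 50.7222
var_error = var_obs - var_true
var_error = 54.54 - 50.7222
var_error = 3.8178

3.8178


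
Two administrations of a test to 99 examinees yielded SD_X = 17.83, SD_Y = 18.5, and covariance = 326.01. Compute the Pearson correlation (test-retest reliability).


r = cov(X,Y) / (SD_X * SD_Y)
r = 326.01 / (17.83 * 18.5)
r = 326.01 / 329.855
r = 0.9883

0.9883


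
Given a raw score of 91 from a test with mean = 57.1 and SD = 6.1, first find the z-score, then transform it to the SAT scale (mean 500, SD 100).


z = (X - mean) / SD = (91 - 57.1) / 6.1
z = 33.9 / 6.1
z = 5.5574
SAT-scale = SAT = 500 + 100z
Carry z at full precision (z = 33.9 / 6.1) into the conversion:
SAT-scale = 500 + 100 * (33.9 / 6.1) = 500 + 3390 / 6.1
SAT-scale = 500 + 555.7377
SAT-scale = 1055.7377

1055.7377


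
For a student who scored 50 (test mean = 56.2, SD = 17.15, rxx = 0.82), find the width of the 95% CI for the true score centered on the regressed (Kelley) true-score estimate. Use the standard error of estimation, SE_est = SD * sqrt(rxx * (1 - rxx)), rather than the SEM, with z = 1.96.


True score estimate = 0.82*50 + 0.18*56.2 = 51.116
SE_est = SD * sqrt(rxx * (1 - rxx)) = 17.15 * sqrt(0.82 * 0.18) = 17.15 * sqrt(0.1476) = 6.588815
CI = T_est +/- z * SE_est, so width = 2 * z * SE_est = 2 * 1.96 * 6.588815
Width = 25.8282

25.8282


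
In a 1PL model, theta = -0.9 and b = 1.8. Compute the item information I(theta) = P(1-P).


P = 1/(1+exp(-(-0.9-1.8))) = 0.063
I = P*(1-P) = 0.063 * 0.937
I = 0.059

0.059


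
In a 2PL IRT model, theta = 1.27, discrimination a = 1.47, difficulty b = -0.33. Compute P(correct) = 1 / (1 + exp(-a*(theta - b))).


a*(theta - b) = 1.47 * (1.27 - -0.33) = 2.352
exp(-2.352) = 0.0952
P = 1 / (1 + 0.0952)
P = 0.9131

0.9131


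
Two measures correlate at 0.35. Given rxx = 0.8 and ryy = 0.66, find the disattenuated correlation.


r_corrected = rxy / sqrt(rxx * ryy)
= 0.35 / sqrt(0.8 * 0.66)
= 0.35 / sqrt(0.528)
= 0.35 / 0.726636
r_corrected = 0.4817

0.4817


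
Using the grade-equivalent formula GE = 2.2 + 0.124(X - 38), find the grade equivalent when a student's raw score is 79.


raw - median = 79 - 38 = 41
slope * diff = 0.124 * 41 = 5.084
GE = 2.2 + 5.084
GE = 7.284

7.284


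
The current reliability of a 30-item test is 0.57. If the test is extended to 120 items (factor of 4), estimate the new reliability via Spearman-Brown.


r_new = (n * rxx) / (1 + (n-1) * rxx)
r_new = (4 * 0.57) / (1 + 3 * 0.57)
r_new = 2.28 / 2.71
r_new = 0.8413

0.8413


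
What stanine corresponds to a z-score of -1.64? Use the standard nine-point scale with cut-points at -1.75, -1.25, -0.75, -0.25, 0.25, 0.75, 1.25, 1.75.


Stanine boundaries: [-1.75, -1.25, -0.75, -0.25, 0.25, 0.75, 1.25, 1.75]
z = -1.64
Check each boundary:
  z >= -1.75 -> could be stanine 2
  z < -1.25
  z < -0.75
  z < -0.25
  z < 0.25
  z < 0.75
  z < 1.25
  z < 1.75
Highest qualifying boundary gives stanine = 2

2


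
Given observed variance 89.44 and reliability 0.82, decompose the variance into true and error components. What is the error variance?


var_true = rxx * var_obs = 0.82 * 89.44 = 73.3408
var_error = var_obs - var_true
var_error = 89.44 - 73.3408
var_error = 16.0992

16.0992


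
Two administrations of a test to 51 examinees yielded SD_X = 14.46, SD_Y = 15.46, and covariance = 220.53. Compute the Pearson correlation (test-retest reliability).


r = cov(X,Y) / (SD_X * SD_Y)
r = 220.53 / (14.46 * 15.46)
r = 220.53 / 223.5516
r = 0.9865

0.9865


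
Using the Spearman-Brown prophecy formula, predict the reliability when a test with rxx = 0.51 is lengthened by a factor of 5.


r_new = (n * rxx) / (1 + (n-1) * rxx)
r_new = (5 * 0.51) / (1 + 4 * 0.51)
r_new = 2.55 / 3.04
r_new = 0.8388

0.8388


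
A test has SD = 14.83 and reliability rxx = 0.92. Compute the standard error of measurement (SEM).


SEM = SD * sqrt(1 - rxx)
SEM = 14.83 * sqrt(1 - 0.92)
SEM = 14.83 * sqrt(0.08) = 14.83 * 0.282843
SEM = 4.1946

4.1946


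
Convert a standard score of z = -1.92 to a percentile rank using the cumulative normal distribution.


CDF(z) = 0.5 * (1 + erf(z/sqrt(2)))
erf(-1.3576) = -0.9451
CDF = 0.0274
Percentile rank = 0.0274 * 100 = 2.74

2.74


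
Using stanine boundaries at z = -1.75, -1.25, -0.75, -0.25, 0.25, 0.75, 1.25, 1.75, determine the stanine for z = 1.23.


Stanine boundaries: [-1.75, -1.25, -0.75, -0.25, 0.25, 0.75, 1.25, 1.75]
z = 1.23
Check each boundary:
  z >= -1.75 -> could be stanine 2
  z >= -1.25 -> could be stanine 3
  z >= -0.75 -> could be stanine 4
  z >= -0.25 -> could be stanine 5
  z >= 0.25 -> could be stanine 6
  z >= 0.75 -> could be stanine 7
  z < 1.25
  z < 1.75
Highest qualifying boundary gives stanine = 7

7


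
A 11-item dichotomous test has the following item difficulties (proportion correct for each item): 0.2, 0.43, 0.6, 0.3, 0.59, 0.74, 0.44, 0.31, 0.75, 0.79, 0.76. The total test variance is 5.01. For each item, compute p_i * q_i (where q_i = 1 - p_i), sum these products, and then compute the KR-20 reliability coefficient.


For each item, compute p_i * q_i:
  Item 1: 0.2 * 0.8 = 0.16
  Item 2: 0.43 * 0.57 = 0.2451
  Item 3: 0.6 * 0.4 = 0.24
  Item 4: 0.3 * 0.7 = 0.21
  Item 5: 0.59 * 0.41 = 0.2419
  Item 6: 0.74 * 0.26 = 0.1924
  Item 7: 0.44 * 0.56 = 0.2464
  Item 8: 0.31 * 0.69 = 0.2139
  Item 9: 0.75 * 0.25 = 0.1875
  Item 10: 0.79 * 0.21 = 0.1659
  Item 11: 0.76 * 0.24 = 0.1824
Sum(p_i * q_i) = 0.16 + 0.2451 + 0.24 + 0.21 + 0.2419 + 0.1924 + 0.2464 + 0.2139 + 0.1875 + 0.1659 + 0.1824 = 2.2855
KR-20 = (k/(k-1)) * (1 - Sum(p_i*q_i) / Var_total)
= (11/10) * (1 - 2.2855/5.01)
= 1.1 * 0.5438
KR-20 = 0.5982

0.5982


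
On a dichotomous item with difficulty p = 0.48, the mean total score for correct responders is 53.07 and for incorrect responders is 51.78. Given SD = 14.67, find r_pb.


q = 1 - p = 0.52
rpb = ((M1 - M0) / SD) * sqrt(p * q)
rpb = ((53.07 - 51.78) / 14.67) * sqrt(0.48 * 0.52)
rpb = 0.0439

0.0439


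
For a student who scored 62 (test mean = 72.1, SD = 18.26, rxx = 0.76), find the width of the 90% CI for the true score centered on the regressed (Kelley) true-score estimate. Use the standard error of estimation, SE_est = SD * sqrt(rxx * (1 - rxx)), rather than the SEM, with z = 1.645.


True score estimate = 0.76*62 + 0.24*72.1 = 64.424
SE_est = SD * sqrt(rxx * (1 - rxx)) = 18.26 * sqrt(0.76 * 0.24) = 18.26 * sqrt(0.1824) = 7.798538
CI = T_est +/- z * SE_est, so width = 2 * z * SE_est = 2 * 1.645 * 7.798538
Width = 25.6572

25.6572


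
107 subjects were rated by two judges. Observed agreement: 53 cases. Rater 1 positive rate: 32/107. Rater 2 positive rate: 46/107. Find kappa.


P_o = 53/107 = 0.495327
P_e = (32*46 + 75*61) / 11449 = 0.528168
kappa = (P_o - P_e) / (1 - P_e)
kappa = (0.495327 - 0.528168) / (1 - 0.528168)
kappa = -0.0696

-0.0696


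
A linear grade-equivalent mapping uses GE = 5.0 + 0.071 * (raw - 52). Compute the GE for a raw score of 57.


raw - median = 57 - 52 = 5
slope * diff = 0.071 * 5 = 0.355
GE = 5.0 + 0.355
GE = 5.355

5.355


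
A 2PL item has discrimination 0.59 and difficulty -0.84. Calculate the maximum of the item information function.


For 2PL, max info at theta = b = -0.84
I_max = a^2 / 4 = 0.59^2 / 4
= 0.3481 / 4
I_max = 0.087

0.087


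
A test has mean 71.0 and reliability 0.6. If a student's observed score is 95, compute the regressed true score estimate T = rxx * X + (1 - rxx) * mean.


T_est = rxx * X + (1 - rxx) * mean
T_est = 0.6 * 95 + 0.4 * 71.0
T_est = 57.0 + 28.4
T_est = 85.4

85.4


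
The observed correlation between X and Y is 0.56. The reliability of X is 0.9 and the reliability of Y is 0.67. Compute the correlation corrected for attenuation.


r_corrected = rxy / sqrt(rxx * ryy)
= 0.56 / sqrt(0.9 * 0.67)
= 0.56 / sqrt(0.603)
= 0.56 / 0.776531
r_corrected = 0.7212

0.7212


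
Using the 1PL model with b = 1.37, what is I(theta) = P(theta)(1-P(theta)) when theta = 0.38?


P = 1/(1+exp(-(0.38-1.37))) = 0.2709
I = P*(1-P) = 0.2709 * 0.7291
I = 0.1975

0.1975


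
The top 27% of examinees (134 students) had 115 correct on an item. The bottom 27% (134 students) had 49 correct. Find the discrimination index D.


p_upper = 115/134 = 0.8582
p_lower = 49/134 = 0.3657
D = 0.8582 - 0.3657 = 0.4925

0.4925


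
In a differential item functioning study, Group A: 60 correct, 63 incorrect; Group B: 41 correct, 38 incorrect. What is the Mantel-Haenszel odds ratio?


Odds_A = 60/63 = 0.9524
Odds_B = 41/38 = 1.0789
OR = Odds_A / Odds_B = 0.9524 / 1.0789
Exactly, OR = (60 * 38) / (63 * 41) = 2280 / 2583
OR = 0.8827

0.8827


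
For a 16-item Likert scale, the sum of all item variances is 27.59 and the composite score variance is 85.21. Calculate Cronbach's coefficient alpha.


alpha = (k/(k-1)) * (1 - sum(si^2)/s_total^2)
= (16/15) * (1 - 27.59/85.21)
alpha = 0.7213

0.7213


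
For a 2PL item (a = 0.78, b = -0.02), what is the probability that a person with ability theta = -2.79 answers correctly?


a*(theta - b) = 0.78 * (-2.79 - -0.02) = -2.1606
exp(--2.1606) = 8.6763
P = 1 / (1 + 8.6763)
P = 0.1033

0.1033


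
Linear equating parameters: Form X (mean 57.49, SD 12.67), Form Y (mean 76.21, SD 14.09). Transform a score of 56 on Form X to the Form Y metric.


slope = SD_Y / SD_X = 14.09 / 12.67 ~ 1.1121
intercept = mean_Y - slope * mean_X = 76.21 - (14.09 / 12.67) * 57.49 ~ 12.2768
Y = slope * X + intercept. To avoid rounding drift from the rounded slope/intercept, evaluate the equivalent form Y = mean_Y + SD_Y * (X - mean_X) / SD_X at full precision:
Y = 76.21 + 14.09 * (56 - 57.49) / 12.67
Y = 76.21 - 14.09 * 1.49 / 12.67
Y = 76.21 - 20.9941 / 12.67
Y = 76.21 - 1.657
Y = 74.553

74.553


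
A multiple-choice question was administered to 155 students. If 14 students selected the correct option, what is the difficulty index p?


Item difficulty p = number correct / total examinees
p = 14 / 155
p = 0.0903

0.0903


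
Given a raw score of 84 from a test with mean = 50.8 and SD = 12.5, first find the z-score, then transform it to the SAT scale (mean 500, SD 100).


z = (X - mean) / SD = (84 - 50.8) / 12.5
z = 33.2 / 12.5
z = 2.656
SAT-scale = SAT = 500 + 100z
Carry z at full precision (z = 33.2 / 12.5) into the conversion:
SAT-scale = 500 + 100 * (33.2 / 12.5) = 500 + 3320 / 12.5
SAT-scale = 500 + 265.6
SAT-scale = 765.6

765.6


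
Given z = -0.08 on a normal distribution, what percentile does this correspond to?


CDF(z) = 0.5 * (1 + erf(z/sqrt(2)))
erf(-0.0566) = -0.0638
CDF = 0.4681
Percentile rank = 0.4681 * 100 = 46.81

46.81


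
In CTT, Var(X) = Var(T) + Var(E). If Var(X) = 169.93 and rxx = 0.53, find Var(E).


var_true = rxx * var_obs = 0.53 * 169.93 = 90.0629
var_error = var_obs - var_true
var_error = 169.93 - 90.0629
var_error = 79.8671

79.8671


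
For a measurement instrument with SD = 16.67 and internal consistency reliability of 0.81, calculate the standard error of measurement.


SEM = SD * sqrt(1 - rxx)
SEM = 16.67 * sqrt(1 - 0.81)
SEM = 16.67 * sqrt(0.19) = 16.67 * 0.43589
SEM = 7.2663

7.2663


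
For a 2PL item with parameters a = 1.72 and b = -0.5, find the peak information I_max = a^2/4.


For 2PL, max info at theta = b = -0.5
I_max = a^2 / 4 = 1.72^2 / 4
= 2.9584 / 4
I_max = 0.7396

0.7396


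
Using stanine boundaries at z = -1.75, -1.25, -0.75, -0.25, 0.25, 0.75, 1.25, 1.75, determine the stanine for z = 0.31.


Stanine boundaries: [-1.75, -1.25, -0.75, -0.25, 0.25, 0.75, 1.25, 1.75]
z = 0.31
Check each boundary:
  z >= -1.75 -> could be stanine 2
  z >= -1.25 -> could be stanine 3
  z >= -0.75 -> could be stanine 4
  z >= -0.25 -> could be stanine 5
  z >= 0.25 -> could be stanine 6
  z < 0.75
  z < 1.25
  z < 1.75
Highest qualifying boundary gives stanine = 6

6


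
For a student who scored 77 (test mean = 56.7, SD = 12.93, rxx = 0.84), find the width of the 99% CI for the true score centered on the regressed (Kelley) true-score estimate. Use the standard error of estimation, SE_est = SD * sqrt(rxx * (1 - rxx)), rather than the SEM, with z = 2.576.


True score estimate = 0.84*77 + 0.16*56.7 = 73.752
SE_est = SD * sqrt(rxx * (1 - rxx)) = 12.93 * sqrt(0.84 * 0.16) = 12.93 * sqrt(0.1344) = 4.740216
CI = T_est +/- z * SE_est, so width = 2 * z * SE_est = 2 * 2.576 * 4.740216
Width = 24.4216

24.4216


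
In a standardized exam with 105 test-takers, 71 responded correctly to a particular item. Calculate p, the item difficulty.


Item difficulty p = number correct / total examinees
p = 71 / 105
p = 0.6762

0.6762


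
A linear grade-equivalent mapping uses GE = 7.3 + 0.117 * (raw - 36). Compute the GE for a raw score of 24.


raw - median = 24 - 36 = -12
slope * diff = 0.117 * -12 = -1.404
GE = 7.3 + -1.404
GE = 5.896

5.896


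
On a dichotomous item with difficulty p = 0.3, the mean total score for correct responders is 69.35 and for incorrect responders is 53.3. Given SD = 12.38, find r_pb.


q = 1 - p = 0.7
rpb = ((M1 - M0) / SD) * sqrt(p * q)
rpb = ((69.35 - 53.3) / 12.38) * sqrt(0.3 * 0.7)
rpb = 0.5941

0.5941


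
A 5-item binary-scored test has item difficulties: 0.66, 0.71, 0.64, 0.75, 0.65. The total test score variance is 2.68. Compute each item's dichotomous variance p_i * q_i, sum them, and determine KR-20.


For each item, compute p_i * q_i:
  Item 1: 0.66 * 0.34 = 0.2244
  Item 2: 0.71 * 0.29 = 0.2059
  Item 3: 0.64 * 0.36 = 0.2304
  Item 4: 0.75 * 0.25 = 0.1875
  Item 5: 0.65 * 0.35 = 0.2275
Sum(p_i * q_i) = 0.2244 + 0.2059 + 0.2304 + 0.1875 + 0.2275 = 1.0757
KR-20 = (k/(k-1)) * (1 - Sum(p_i*q_i) / Var_total)
= (5/4) * (1 - 1.0757/2.68)
= 1.25 * 0.5986
KR-20 = 0.7483

0.7483


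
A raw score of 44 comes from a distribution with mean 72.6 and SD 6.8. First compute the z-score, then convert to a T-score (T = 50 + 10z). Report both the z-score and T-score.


z = (X - mean) / SD = (44 - 72.6) / 6.8
z = -28.6 / 6.8
z = -4.2059
T-score = T = 50 + 10z
Carry z at full precision (z = -28.6 / 6.8) into the conversion:
T-score = 50 + 10 * (-28.6 / 6.8) = 50 + -286 / 6.8
T-score = 50 + -42.0588
T-score = 7.9412

7.9412


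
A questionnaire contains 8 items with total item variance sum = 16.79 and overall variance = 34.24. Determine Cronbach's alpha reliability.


alpha = (k/(k-1)) * (1 - sum(si^2)/s_total^2)
= (8/7) * (1 - 16.79/34.24)
alpha = 0.5824

0.5824


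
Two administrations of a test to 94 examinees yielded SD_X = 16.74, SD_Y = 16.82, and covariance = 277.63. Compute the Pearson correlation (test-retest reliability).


r = cov(X,Y) / (SD_X * SD_Y)
r = 277.63 / (16.74 * 16.82)
r = 277.63 / 281.5668
r = 0.986

0.986


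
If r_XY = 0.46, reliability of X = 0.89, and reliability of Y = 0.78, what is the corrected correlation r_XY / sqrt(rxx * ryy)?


r_corrected = rxy / sqrt(rxx * ryy)
= 0.46 / sqrt(0.89 * 0.78)
= 0.46 / sqrt(0.6942)
= 0.46 / 0.833187
r_corrected = 0.5521

0.5521


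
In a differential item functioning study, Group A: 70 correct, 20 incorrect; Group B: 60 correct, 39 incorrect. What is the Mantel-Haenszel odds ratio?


Odds_A = 70/20 = 3.5
Odds_B = 60/39 = 1.5385
OR = Odds_A / Odds_B = 3.5 / 1.5385
Exactly, OR = (70 * 39) / (20 * 60) = 2730 / 1200
OR = 2.275

2.275


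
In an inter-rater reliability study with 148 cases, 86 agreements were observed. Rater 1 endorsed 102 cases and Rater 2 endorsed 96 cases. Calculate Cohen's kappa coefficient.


P_o = 86/148 = 0.581081
P_e = (102*96 + 46*52) / 21904 = 0.556245
kappa = (P_o - P_e) / (1 - P_e)
kappa = (0.581081 - 0.556245) / (1 - 0.556245)
kappa = 0.056

0.056


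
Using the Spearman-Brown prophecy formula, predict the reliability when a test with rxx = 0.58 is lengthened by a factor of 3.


r_new = (n * rxx) / (1 + (n-1) * rxx)
r_new = (3 * 0.58) / (1 + 2 * 0.58)
r_new = 1.74 / 2.16
r_new = 0.8056

0.8056


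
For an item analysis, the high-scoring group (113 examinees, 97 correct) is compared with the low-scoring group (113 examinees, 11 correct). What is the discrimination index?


p_upper = 97/113 = 0.8584
p_lower = 11/113 = 0.0973
D = 0.8584 - 0.0973 = 0.7611

0.7611


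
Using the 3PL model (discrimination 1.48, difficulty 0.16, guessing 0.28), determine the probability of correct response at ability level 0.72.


logit = 1.48*(0.72 - 0.16) = 0.8288
P* = 1/(1 + exp(-0.8288)) = 0.6961
P = 0.28 + (1 - 0.28) * 0.6961
P = 0.7812

0.7812


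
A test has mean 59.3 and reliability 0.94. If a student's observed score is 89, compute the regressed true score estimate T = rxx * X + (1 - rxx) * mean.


T_est = rxx * X + (1 - rxx) * mean
T_est = 0.94 * 89 + 0.06 * 59.3
T_est = 83.66 + 3.558
T_est = 87.218

87.218


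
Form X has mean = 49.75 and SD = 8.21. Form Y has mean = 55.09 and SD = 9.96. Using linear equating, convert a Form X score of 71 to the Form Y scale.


slope = SD_Y / SD_X = 9.96 / 8.21 ~ 1.2132
intercept = mean_Y - slope * mean_X = 55.09 - (9.96 / 8.21) * 49.75 ~ -5.2644
Y = slope * X + intercept. To avoid rounding drift from the rounded slope/intercept, evaluate the equivalent form Y = mean_Y + SD_Y * (X - mean_X) / SD_X at full precision:
Y = 55.09 + 9.96 * (71 - 49.75) / 8.21
Y = 55.09 + 9.96 * 21.25 / 8.21
Y = 55.09 + 211.65 / 8.21
Y = 55.09 + 25.7795
Y = 80.8695

80.8695


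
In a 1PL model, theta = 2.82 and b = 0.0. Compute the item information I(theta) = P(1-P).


P = 1/(1+exp(-(2.82-0.0))) = 0.9437
I = P*(1-P) = 0.9437 * 0.0563
I = 0.0531

0.0531


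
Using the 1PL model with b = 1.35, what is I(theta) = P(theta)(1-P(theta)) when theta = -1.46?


P = 1/(1+exp(-(-1.46-1.35))) = 0.0568
I = P*(1-P) = 0.0568 * 0.9432
I = 0.0536

0.0536


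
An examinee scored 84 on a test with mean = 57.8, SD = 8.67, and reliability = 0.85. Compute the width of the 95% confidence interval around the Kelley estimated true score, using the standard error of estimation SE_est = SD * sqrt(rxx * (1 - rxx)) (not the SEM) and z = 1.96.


True score estimate = 0.85*84 + 0.15*57.8 = 80.07
SE_est = SD * sqrt(rxx * (1 - rxx)) = 8.67 * sqrt(0.85 * 0.15) = 8.67 * sqrt(0.1275) = 3.095809
CI = T_est +/- z * SE_est, so width = 2 * z * SE_est = 2 * 1.96 * 3.095809
Width = 12.1356

12.1356


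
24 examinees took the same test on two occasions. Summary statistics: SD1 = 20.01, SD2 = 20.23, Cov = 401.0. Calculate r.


r = cov(X,Y) / (SD_X * SD_Y)
r = 401.0 / (20.01 * 20.23)
r = 401.0 / 404.8023
r = 0.9906

0.9906


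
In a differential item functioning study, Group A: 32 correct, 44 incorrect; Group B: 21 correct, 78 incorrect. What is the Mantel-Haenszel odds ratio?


Odds_A = 32/44 = 0.7273
Odds_B = 21/78 = 0.2692
OR = Odds_A / Odds_B = 0.7273 / 0.2692
Exactly, OR = (32 * 78) / (44 * 21) = 2496 / 924
OR = 2.7013

2.7013


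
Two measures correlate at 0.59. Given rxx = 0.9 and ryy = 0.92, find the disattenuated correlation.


r_corrected = rxy / sqrt(rxx * ryy)
= 0.59 / sqrt(0.9 * 0.92)
= 0.59 / sqrt(0.828)
= 0.59 / 0.909945
r_corrected = 0.6484

0.6484


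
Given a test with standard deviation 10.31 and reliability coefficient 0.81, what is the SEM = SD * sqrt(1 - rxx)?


SEM = SD * sqrt(1 - rxx)
SEM = 10.31 * sqrt(1 - 0.81)
SEM = 10.31 * sqrt(0.19) = 10.31 * 0.43589
SEM = 4.494

4.494


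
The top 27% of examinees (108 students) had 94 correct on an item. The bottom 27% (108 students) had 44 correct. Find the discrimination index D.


p_upper = 94/108 = 0.8704
p_lower = 44/108 = 0.4074
D = 0.8704 - 0.4074 = 0.463

0.463


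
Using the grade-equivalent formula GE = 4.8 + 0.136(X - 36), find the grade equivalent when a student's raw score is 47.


raw - median = 47 - 36 = 11
slope * diff = 0.136 * 11 = 1.496
GE = 4.8 + 1.496
GE = 6.296

6.296


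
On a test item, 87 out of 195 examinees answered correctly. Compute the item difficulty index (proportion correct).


Item difficulty p = number correct / total examinees
p = 87 / 195
p = 0.4462

0.4462


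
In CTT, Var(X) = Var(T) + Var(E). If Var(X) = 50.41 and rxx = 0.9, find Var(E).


var_true = rxx * var_obs = 0.9 * 50.41 = 45.369
var_error = var_obs - var_true
var_error = 50.41 - 45.369
var_error = 5.041

5.041


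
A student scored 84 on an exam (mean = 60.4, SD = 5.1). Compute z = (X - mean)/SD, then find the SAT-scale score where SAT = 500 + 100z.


z = (X - mean) / SD = (84 - 60.4) / 5.1
z = 23.6 / 5.1
z = 4.6275
SAT-scale = SAT = 500 + 100z
Carry z at full precision (z = 23.6 / 5.1) into the conversion:
SAT-scale = 500 + 100 * (23.6 / 5.1) = 500 + 2360 / 5.1
SAT-scale = 500 + 462.7451
SAT-scale = 962.7451

962.7451


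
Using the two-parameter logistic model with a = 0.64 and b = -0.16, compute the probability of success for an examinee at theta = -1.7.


a*(theta - b) = 0.64 * (-1.7 - -0.16) = -0.9856
exp(--0.9856) = 2.6794
P = 1 / (1 + 2.6794)
P = 0.2718

0.2718


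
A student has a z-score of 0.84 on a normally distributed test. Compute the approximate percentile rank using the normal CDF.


CDF(z) = 0.5 * (1 + erf(z/sqrt(2)))
erf(0.594) = 0.5991
CDF = 0.7995
Percentile rank = 0.7995 * 100 = 79.95

79.95


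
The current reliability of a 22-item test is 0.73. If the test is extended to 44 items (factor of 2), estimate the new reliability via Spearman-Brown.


r_new = (n * rxx) / (1 + (n-1) * rxx)
r_new = (2 * 0.73) / (1 + 1 * 0.73)
r_new = 1.46 / 1.73
r_new = 0.8439

0.8439


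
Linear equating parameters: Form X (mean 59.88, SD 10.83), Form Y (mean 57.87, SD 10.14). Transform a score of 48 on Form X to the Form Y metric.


slope = SD_Y / SD_X = 10.14 / 10.83 ~ 0.9363
intercept = mean_Y - slope * mean_X = 57.87 - (10.14 / 10.83) * 59.88 ~ 1.8051
Y = slope * X + intercept. To avoid rounding drift from the rounded slope/intercept, evaluate the equivalent form Y = mean_Y + SD_Y * (X - mean_X) / SD_X at full precision:
Y = 57.87 + 10.14 * (48 - 59.88) / 10.83
Y = 57.87 - 10.14 * 11.88 / 10.83
Y = 57.87 - 120.4632 / 10.83
Y = 57.87 - 11.1231
Y = 46.7469

46.7469
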